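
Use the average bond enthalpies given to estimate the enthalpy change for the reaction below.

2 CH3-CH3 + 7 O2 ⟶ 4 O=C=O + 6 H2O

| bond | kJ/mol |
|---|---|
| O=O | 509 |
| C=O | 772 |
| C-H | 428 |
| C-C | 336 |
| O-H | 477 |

ΔH ≈ −2529 kJ

Bonds broken (reactants):
  C-C: 2 × 336 = 672
  C-H: 12 × 428 = 5136
  O=O: 7 × 509 = 3563
  Σ(broken) = 9371 kJ
Bonds formed (products):
  C=O: 8 × 772 = 6176
  O-H: 12 × 477 = 5724
  Σ(formed) = 11900 kJ
ΔH = Σ(broken) − Σ(formed) = 9371 − 11900 = −2529 kJ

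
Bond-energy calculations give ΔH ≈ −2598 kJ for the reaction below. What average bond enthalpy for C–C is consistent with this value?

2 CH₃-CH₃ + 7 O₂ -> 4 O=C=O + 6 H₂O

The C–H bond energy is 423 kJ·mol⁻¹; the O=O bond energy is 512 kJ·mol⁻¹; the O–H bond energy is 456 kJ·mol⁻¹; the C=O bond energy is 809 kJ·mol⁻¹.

Let D be the C–C bond energy.
Σ(broken) = 2×D + 12×423 + 7×512 = 8660 + 2D
Σ(formed) = 8×809 + 12×456 = 11944
ΔH = Σ(broken) − Σ(formed) = (8660 + 2D) − (11944) = −3284 + 2D
Setting this equal to −2598 kJ gives 2D = 686, so D = 343 kJ/mol.

D(C–C) ≈ 343 kJ/mol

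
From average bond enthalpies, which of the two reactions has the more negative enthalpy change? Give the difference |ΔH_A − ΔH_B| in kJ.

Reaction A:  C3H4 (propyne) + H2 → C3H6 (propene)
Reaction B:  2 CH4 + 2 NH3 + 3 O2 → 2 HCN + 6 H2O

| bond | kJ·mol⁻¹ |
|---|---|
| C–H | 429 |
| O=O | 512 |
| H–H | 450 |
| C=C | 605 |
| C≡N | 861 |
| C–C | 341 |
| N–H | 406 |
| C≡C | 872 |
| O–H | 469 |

Reaction B, by 663 kJ

Reaction A:
  Bonds broken (reactants):
    C≡C: 1 × 872 = 872
    C–C: 1 × 341 = 341
    C–H: 4 × 429 = 1716
    H–H: 1 × 450 = 450
    Σ(broken) = 3379 kJ
  Bonds formed (products):
    C–C: 1 × 341 = 341
    C–H: 6 × 429 = 2574
    C=C: 1 × 605 = 605
    Σ(formed) = 3520 kJ
  ΔH_A = 3379 − 3520 = −141 kJ
Reaction B:
  Bonds broken (reactants):
    C–H: 8 × 429 = 3432
    N–H: 6 × 406 = 2436
    O=O: 3 × 512 = 1536
    Σ(broken) = 7404 kJ
  Bonds formed (products):
    C≡N: 2 × 861 = 1722
    C–H: 2 × 429 = 858
    O–H: 12 × 469 = 5628
    Σ(formed) = 8208 kJ
  ΔH_B = 7404 − 8208 = −804 kJ
ΔH_A − ΔH_B = +663 kJ, so reaction B has the more negative ΔH; |ΔH_A − ΔH_B| = 663 kJ.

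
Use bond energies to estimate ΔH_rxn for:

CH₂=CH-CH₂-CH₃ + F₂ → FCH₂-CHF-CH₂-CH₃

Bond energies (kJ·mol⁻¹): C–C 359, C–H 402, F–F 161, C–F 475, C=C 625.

ΔH ≈ −523 kJ

Bonds broken (reactants):
  C–C: 2 × 359 = 718
  C–H: 8 × 402 = 3216
  C=C: 1 × 625 = 625
  F–F: 1 × 161 = 161
  Σ(broken) = 4720 kJ
Bonds formed (products):
  C–C: 3 × 359 = 1077
  C–F: 2 × 475 = 950
  C–H: 8 × 402 = 3216
  Σ(formed) = 5243 kJ
ΔH = Σ(broken) − Σ(formed) = 4720 − 5243 = −523 kJ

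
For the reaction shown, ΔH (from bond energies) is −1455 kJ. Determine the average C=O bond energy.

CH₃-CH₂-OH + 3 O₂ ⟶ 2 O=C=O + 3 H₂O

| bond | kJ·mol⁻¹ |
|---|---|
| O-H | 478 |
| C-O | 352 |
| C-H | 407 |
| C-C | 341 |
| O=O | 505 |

D(C=O) ≈ 827 kJ/mol

Let D be the C=O bond energy.
Σ(broken) = 1×341 + 5×407 + 1×352 + 1×478 + 3×505 = 4721
Σ(formed) = 4×D + 6×478 = 2868 + 4D
ΔH = Σ(broken) − Σ(formed) = (4721) − (2868 + 4D) = +1853 − 4D
Setting this equal to −1455 kJ gives 4D = 3308, so D = 827 kJ/mol.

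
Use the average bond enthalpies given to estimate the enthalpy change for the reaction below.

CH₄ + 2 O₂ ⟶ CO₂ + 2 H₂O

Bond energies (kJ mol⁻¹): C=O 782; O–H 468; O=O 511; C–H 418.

Bonds broken (reactants):
  C–H: 4 × 418 = 1672
  O=O: 2 × 511 = 1022
  Σ(broken) = 2694 kJ
Bonds formed (products):
  C=O: 2 × 782 = 1564
  O–H: 4 × 468 = 1872
  Σ(formed) = 3436 kJ
ΔH = Σ(broken) − Σ(formed) = 2694 − 3436 = −742 kJ

ΔH ≈ −742 kJ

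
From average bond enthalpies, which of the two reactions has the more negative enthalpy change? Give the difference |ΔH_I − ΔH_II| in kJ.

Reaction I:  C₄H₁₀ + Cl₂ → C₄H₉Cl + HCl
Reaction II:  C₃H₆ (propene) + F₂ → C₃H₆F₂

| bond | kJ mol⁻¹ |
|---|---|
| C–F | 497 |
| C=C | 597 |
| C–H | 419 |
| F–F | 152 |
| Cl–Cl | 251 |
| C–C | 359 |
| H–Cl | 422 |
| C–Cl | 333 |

Reaction II, by 519 kJ

Reaction I:
  Bonds broken (reactants):
    C–C: 3 × 359 = 1077
    C–H: 10 × 419 = 4190
    Cl–Cl: 1 × 251 = 251
    Σ(broken) = 5518 kJ
  Bonds formed (products):
    C–C: 3 × 359 = 1077
    C–Cl: 1 × 333 = 333
    C–H: 9 × 419 = 3771
    H–Cl: 1 × 422 = 422
    Σ(formed) = 5603 kJ
  ΔH_I = 5518 − 5603 = −85 kJ
Reaction II:
  Bonds broken (reactants):
    C–C: 1 × 359 = 359
    C–H: 6 × 419 = 2514
    C=C: 1 × 597 = 597
    F–F: 1 × 152 = 152
    Σ(broken) = 3622 kJ
  Bonds formed (products):
    C–C: 2 × 359 = 718
    C–F: 2 × 497 = 994
    C–H: 6 × 419 = 2514
    Σ(formed) = 4226 kJ
  ΔH_II = 3622 − 4226 = −604 kJ
ΔH_I − ΔH_II = +519 kJ, so reaction II has the more negative ΔH; |ΔH_I − ΔH_II| = 519 kJ.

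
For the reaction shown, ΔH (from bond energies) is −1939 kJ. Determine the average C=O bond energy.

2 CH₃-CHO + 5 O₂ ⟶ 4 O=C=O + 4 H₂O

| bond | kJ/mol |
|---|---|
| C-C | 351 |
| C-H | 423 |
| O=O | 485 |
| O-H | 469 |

Let D be the C=O bond energy.
Σ(broken) = 2×351 + 8×423 + 2×D + 5×485 = 6511 + 2D
Σ(formed) = 8×D + 8×469 = 3752 + 8D
ΔH = Σ(broken) − Σ(formed) = (6511 + 2D) − (3752 + 8D) = +2759 − 6D
Setting this equal to −1939 kJ gives 6D = 4698, so D = 783 kJ/mol.

D(C=O) ≈ 783 kJ/mol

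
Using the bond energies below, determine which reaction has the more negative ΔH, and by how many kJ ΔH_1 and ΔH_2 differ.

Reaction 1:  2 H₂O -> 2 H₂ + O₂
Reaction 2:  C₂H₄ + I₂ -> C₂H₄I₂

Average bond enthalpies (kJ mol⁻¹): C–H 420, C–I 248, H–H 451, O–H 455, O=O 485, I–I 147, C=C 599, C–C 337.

Reaction 2, by 520 kJ

Reaction 1:
  Bonds broken (reactants):
    O–H: 4 × 455 = 1820
    Σ(broken) = 1820 kJ
  Bonds formed (products):
    H–H: 2 × 451 = 902
    O=O: 1 × 485 = 485
    Σ(formed) = 1387 kJ
  ΔH_1 = 1820 − 1387 = +433 kJ
Reaction 2:
  Bonds broken (reactants):
    C–H: 4 × 420 = 1680
    C=C: 1 × 599 = 599
    I–I: 1 × 147 = 147
    Σ(broken) = 2426 kJ
  Bonds formed (products):
    C–C: 1 × 337 = 337
    C–H: 4 × 420 = 1680
    C–I: 2 × 248 = 496
    Σ(formed) = 2513 kJ
  ΔH_2 = 2426 − 2513 = −87 kJ
ΔH_1 − ΔH_2 = +520 kJ, so reaction 2 has the more negative ΔH; |ΔH_1 − ΔH_2| = 520 kJ.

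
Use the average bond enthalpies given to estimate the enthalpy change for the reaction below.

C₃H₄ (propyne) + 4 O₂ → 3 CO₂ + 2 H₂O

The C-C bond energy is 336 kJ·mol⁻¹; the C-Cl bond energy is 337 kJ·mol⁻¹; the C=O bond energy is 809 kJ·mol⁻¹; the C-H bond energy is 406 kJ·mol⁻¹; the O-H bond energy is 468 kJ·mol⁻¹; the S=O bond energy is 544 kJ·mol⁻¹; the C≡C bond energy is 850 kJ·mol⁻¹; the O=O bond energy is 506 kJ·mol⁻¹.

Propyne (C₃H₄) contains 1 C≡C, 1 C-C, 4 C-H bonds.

ΔH ≈ −1892 kJ

Bonds broken (reactants):
  C≡C: 1 × 850 = 850
  C-C: 1 × 336 = 336
  C-H: 4 × 406 = 1624
  O=O: 4 × 506 = 2024
  Σ(broken) = 4834 kJ
Bonds formed (products):
  C=O: 6 × 809 = 4854
  O-H: 4 × 468 = 1872
  Σ(formed) = 6726 kJ
ΔH = Σ(broken) − Σ(formed) = 4834 − 6726 = −1892 kJ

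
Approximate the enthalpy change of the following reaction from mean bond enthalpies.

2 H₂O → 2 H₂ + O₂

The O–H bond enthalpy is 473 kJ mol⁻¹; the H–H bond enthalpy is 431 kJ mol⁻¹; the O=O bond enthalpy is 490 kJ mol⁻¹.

Bonds broken (reactants):
  O–H: 4 × 473 = 1892
  Σ(broken) = 1892 kJ
Bonds formed (products):
  H–H: 2 × 431 = 862
  O=O: 1 × 490 = 490
  Σ(formed) = 1352 kJ
ΔH = Σ(broken) − Σ(formed) = 1892 − 1352 = +540 kJ

ΔH ≈ +540 kJ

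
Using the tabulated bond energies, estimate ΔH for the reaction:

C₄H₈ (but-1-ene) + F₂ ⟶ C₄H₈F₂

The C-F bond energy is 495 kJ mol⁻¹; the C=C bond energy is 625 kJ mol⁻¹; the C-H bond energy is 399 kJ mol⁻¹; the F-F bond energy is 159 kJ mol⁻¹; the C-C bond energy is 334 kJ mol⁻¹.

Bonds broken (reactants):
  C-C: 2 × 334 = 668
  C-H: 8 × 399 = 3192
  C=C: 1 × 625 = 625
  F-F: 1 × 159 = 159
  Σ(broken) = 4644 kJ
Bonds formed (products):
  C-C: 3 × 334 = 1002
  C-F: 2 × 495 = 990
  C-H: 8 × 399 = 3192
  Σ(formed) = 5184 kJ
ΔH = Σ(broken) − Σ(formed) = 4644 − 5184 = −540 kJ

ΔH ≈ −540 kJ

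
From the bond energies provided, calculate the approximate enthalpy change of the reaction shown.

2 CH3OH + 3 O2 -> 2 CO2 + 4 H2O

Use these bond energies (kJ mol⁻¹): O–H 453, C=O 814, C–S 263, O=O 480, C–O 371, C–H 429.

Bonds broken (reactants):
  C–H: 6 × 429 = 2574
  C–O: 2 × 371 = 742
  O–H: 2 × 453 = 906
  O=O: 3 × 480 = 1440
  Σ(broken) = 5662 kJ
Bonds formed (products):
  C=O: 4 × 814 = 3256
  O–H: 8 × 453 = 3624
  Σ(formed) = 6880 kJ
ΔH = Σ(broken) − Σ(formed) = 5662 − 6880 = −1218 kJ

ΔH ≈ −1218 kJ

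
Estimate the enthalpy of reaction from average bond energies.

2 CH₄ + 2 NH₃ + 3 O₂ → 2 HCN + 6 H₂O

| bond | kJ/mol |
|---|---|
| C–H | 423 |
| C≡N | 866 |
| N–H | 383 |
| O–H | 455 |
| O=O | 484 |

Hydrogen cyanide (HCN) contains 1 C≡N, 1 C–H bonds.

Bonds broken (reactants):
  C–H: 8 × 423 = 3384
  N–H: 6 × 383 = 2298
  O=O: 3 × 484 = 1452
  Σ(broken) = 7134 kJ
Bonds formed (products):
  C≡N: 2 × 866 = 1732
  C–H: 2 × 423 = 846
  O–H: 12 × 455 = 5460
  Σ(formed) = 8038 kJ
ΔH = Σ(broken) − Σ(formed) = 7134 − 8038 = −904 kJ

ΔH ≈ −904 kJ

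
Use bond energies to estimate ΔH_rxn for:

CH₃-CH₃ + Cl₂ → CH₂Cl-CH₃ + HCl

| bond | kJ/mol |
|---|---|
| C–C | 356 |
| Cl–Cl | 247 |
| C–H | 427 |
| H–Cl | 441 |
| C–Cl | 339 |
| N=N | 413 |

Bonds broken (reactants):
  C–C: 1 × 356 = 356
  C–H: 6 × 427 = 2562
  Cl–Cl: 1 × 247 = 247
  Σ(broken) = 3165 kJ
Bonds formed (products):
  C–C: 1 × 356 = 356
  C–Cl: 1 × 339 = 339
  C–H: 5 × 427 = 2135
  H–Cl: 1 × 441 = 441
  Σ(formed) = 3271 kJ
ΔH = Σ(broken) − Σ(formed) = 3165 − 3271 = −106 kJ

ΔH ≈ −106 kJ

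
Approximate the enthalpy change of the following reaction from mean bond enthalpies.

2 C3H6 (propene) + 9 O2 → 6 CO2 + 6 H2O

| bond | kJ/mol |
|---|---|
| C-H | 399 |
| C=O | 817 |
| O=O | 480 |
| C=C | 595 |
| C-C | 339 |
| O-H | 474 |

ΔH ≈ −4516 kJ

Bonds broken (reactants):
  C-C: 2 × 339 = 678
  C-H: 12 × 399 = 4788
  C=C: 2 × 595 = 1190
  O=O: 9 × 480 = 4320
  Σ(broken) = 10976 kJ
Bonds formed (products):
  C=O: 12 × 817 = 9804
  O-H: 12 × 474 = 5688
  Σ(formed) = 15492 kJ
ΔH = Σ(broken) − Σ(formed) = 10976 − 15492 = −4516 kJ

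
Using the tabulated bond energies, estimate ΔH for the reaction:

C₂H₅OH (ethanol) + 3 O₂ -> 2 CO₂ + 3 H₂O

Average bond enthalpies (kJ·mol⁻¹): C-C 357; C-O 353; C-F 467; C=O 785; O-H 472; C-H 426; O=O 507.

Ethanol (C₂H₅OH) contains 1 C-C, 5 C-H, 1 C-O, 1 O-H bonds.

ΔH ≈ −1139 kJ

Bonds broken (reactants):
  C-C: 1 × 357 = 357
  C-H: 5 × 426 = 2130
  C-O: 1 × 353 = 353
  O-H: 1 × 472 = 472
  O=O: 3 × 507 = 1521
  Σ(broken) = 4833 kJ
Bonds formed (products):
  C=O: 4 × 785 = 3140
  O-H: 6 × 472 = 2832
  Σ(formed) = 5972 kJ
ΔH = Σ(broken) − Σ(formed) = 4833 − 5972 = −1139 kJ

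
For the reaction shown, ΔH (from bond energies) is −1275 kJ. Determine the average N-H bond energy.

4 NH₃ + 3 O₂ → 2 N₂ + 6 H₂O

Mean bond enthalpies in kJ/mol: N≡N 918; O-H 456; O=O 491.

D(N-H) ≈ 380 kJ/mol

Let D be the N-H bond energy.
Σ(broken) = 12×D + 3×491 = 1473 + 12D
Σ(formed) = 2×918 + 12×456 = 7308
ΔH = Σ(broken) − Σ(formed) = (1473 + 12D) − (7308) = −5835 + 12D
Setting this equal to −1275 kJ gives 12D = 4560, so D = 380 kJ/mol.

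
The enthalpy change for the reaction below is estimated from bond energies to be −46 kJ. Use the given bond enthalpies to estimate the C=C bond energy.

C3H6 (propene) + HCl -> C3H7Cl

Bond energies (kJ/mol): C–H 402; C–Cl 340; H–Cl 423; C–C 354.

Let D be the C=C bond energy.
Σ(broken) = 1×354 + 6×402 + 1×D + 1×423 = 3189 + D
Σ(formed) = 2×354 + 1×340 + 7×402 = 3862
ΔH = Σ(broken) − Σ(formed) = (3189 + D) − (3862) = −673 + D
Setting this equal to −46 kJ gives D = 627 kJ/mol.

D(C=C) ≈ 627 kJ/mol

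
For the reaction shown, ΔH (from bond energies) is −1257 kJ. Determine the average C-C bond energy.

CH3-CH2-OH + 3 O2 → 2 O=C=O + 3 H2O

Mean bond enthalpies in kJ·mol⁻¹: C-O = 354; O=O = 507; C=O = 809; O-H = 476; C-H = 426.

D(C-C) ≈ 354 kJ/mol

Let D be the C-C bond energy.
Σ(broken) = 1×D + 5×426 + 1×354 + 1×476 + 3×507 = 4481 + D
Σ(formed) = 4×809 + 6×476 = 6092
ΔH = Σ(broken) − Σ(formed) = (4481 + D) − (6092) = −1611 + D
Setting this equal to −1257 kJ gives D = 354 kJ/mol.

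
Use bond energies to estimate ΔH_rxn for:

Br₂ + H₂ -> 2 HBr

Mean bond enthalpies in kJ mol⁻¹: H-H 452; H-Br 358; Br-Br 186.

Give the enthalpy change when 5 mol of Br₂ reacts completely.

Bonds broken (reactants):
  Br-Br: 1 × 186 = 186
  H-H: 1 × 452 = 452
  Σ(broken) = 638 kJ
Bonds formed (products):
  H-Br: 2 × 358 = 716
  Σ(formed) = 716 kJ
ΔH = Σ(broken) − Σ(formed) = 638 − 716 = −78 kJ
For 5× the reaction as written: 5 × (−78) = −390 kJ

ΔH = −390 kJ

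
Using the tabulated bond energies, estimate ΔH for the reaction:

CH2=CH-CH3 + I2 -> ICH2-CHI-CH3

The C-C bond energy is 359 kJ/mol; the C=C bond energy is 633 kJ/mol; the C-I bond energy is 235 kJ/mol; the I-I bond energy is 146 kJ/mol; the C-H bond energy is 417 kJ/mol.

ΔH ≈ −50 kJ

Bonds broken (reactants):
  C-C: 1 × 359 = 359
  C-H: 6 × 417 = 2502
  C=C: 1 × 633 = 633
  I-I: 1 × 146 = 146
  Σ(broken) = 3640 kJ
Bonds formed (products):
  C-C: 2 × 359 = 718
  C-H: 6 × 417 = 2502
  C-I: 2 × 235 = 470
  Σ(formed) = 3690 kJ
ΔH = Σ(broken) − Σ(formed) = 3640 − 3690 = −50 kJ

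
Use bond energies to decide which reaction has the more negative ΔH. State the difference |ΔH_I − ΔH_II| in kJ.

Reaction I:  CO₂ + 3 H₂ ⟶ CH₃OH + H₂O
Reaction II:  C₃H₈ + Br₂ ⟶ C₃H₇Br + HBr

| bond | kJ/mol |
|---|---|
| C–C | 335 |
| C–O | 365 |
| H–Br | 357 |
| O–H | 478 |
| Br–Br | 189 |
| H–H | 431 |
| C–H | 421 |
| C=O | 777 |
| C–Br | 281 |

Reaction I, by 187 kJ

Reaction I:
  Bonds broken (reactants):
    C=O: 2 × 777 = 1554
    H–H: 3 × 431 = 1293
    Σ(broken) = 2847 kJ
  Bonds formed (products):
    C–H: 3 × 421 = 1263
    C–O: 1 × 365 = 365
    O–H: 3 × 478 = 1434
    Σ(formed) = 3062 kJ
  ΔH_I = 2847 − 3062 = −215 kJ
Reaction II:
  Bonds broken (reactants):
    Br–Br: 1 × 189 = 189
    C–C: 2 × 335 = 670
    C–H: 8 × 421 = 3368
    Σ(broken) = 4227 kJ
  Bonds formed (products):
    C–Br: 1 × 281 = 281
    C–C: 2 × 335 = 670
    C–H: 7 × 421 = 2947
    H–Br: 1 × 357 = 357
    Σ(formed) = 4255 kJ
  ΔH_II = 4227 − 4255 = −28 kJ
ΔH_I − ΔH_II = −187 kJ, so reaction I has the more negative ΔH; |ΔH_I − ΔH_II| = 187 kJ.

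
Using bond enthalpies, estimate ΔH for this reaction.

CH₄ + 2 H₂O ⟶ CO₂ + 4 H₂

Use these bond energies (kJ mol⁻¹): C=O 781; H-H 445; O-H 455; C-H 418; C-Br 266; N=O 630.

Bonds broken (reactants):
  C-H: 4 × 418 = 1672
  O-H: 4 × 455 = 1820
  Σ(broken) = 3492 kJ
Bonds formed (products):
  C=O: 2 × 781 = 1562
  H-H: 4 × 445 = 1780
  Σ(formed) = 3342 kJ
ΔH = Σ(broken) − Σ(formed) = 3492 − 3342 = +150 kJ

ΔH ≈ +150 kJ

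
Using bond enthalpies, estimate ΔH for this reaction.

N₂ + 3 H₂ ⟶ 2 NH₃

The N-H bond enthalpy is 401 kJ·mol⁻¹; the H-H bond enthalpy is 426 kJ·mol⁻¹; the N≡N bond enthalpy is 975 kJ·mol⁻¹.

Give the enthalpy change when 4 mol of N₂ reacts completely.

Bonds broken (reactants):
  H-H: 3 × 426 = 1278
  N≡N: 1 × 975 = 975
  Σ(broken) = 2253 kJ
Bonds formed (products):
  N-H: 6 × 401 = 2406
  Σ(formed) = 2406 kJ
ΔH = Σ(broken) − Σ(formed) = 2253 − 2406 = −153 kJ
For 4× the reaction as written: 4 × (−153) = −612 kJ

ΔH = −612 kJ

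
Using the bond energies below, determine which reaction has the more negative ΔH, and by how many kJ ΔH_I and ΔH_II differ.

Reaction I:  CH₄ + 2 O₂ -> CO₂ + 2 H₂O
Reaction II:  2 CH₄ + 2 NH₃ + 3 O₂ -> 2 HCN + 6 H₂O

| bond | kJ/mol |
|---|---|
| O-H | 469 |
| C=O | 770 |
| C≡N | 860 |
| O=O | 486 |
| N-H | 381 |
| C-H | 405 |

Reaction I:
  Bonds broken (reactants):
    C-H: 4 × 405 = 1620
    O=O: 2 × 486 = 972
    Σ(broken) = 2592 kJ
  Bonds formed (products):
    C=O: 2 × 770 = 1540
    O-H: 4 × 469 = 1876
    Σ(formed) = 3416 kJ
  ΔH_I = 2592 − 3416 = −824 kJ
Reaction II:
  Bonds broken (reactants):
    C-H: 8 × 405 = 3240
    N-H: 6 × 381 = 2286
    O=O: 3 × 486 = 1458
    Σ(broken) = 6984 kJ
  Bonds formed (products):
    C≡N: 2 × 860 = 1720
    C-H: 2 × 405 = 810
    O-H: 12 × 469 = 5628
    Σ(formed) = 8158 kJ
  ΔH_II = 6984 − 8158 = −1174 kJ
ΔH_I − ΔH_II = +350 kJ, so reaction II has the more negative ΔH; |ΔH_I − ΔH_II| = 350 kJ.

Reaction II, by 350 kJ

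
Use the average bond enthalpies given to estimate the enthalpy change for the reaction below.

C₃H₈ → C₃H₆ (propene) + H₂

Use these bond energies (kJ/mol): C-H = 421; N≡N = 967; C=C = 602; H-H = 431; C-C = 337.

ΔH ≈ +146 kJ

Bonds broken (reactants):
  C-C: 2 × 337 = 674
  C-H: 8 × 421 = 3368
  Σ(broken) = 4042 kJ
Bonds formed (products):
  C-C: 1 × 337 = 337
  C-H: 6 × 421 = 2526
  C=C: 1 × 602 = 602
  H-H: 1 × 431 = 431
  Σ(formed) = 3896 kJ
ΔH = Σ(broken) − Σ(formed) = 4042 − 3896 = +146 kJ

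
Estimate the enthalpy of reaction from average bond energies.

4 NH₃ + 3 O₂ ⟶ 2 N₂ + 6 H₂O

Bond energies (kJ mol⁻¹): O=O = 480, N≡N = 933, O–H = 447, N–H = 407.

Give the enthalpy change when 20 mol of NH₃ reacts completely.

ΔH = −4530 kJ

Bonds broken (reactants):
  N–H: 12 × 407 = 4884
  O=O: 3 × 480 = 1440
  Σ(broken) = 6324 kJ
Bonds formed (products):
  N≡N: 2 × 933 = 1866
  O–H: 12 × 447 = 5364
  Σ(formed) = 7230 kJ
ΔH = Σ(broken) − Σ(formed) = 6324 − 7230 = −906 kJ
For 5× the reaction as written: 5 × (−906) = −4530 kJ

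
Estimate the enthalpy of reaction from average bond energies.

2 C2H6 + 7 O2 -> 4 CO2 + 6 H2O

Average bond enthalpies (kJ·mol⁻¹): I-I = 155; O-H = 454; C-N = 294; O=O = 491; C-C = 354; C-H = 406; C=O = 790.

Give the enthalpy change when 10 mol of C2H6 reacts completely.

ΔH = −13755 kJ

Bonds broken (reactants):
  C-C: 2 × 354 = 708
  C-H: 12 × 406 = 4872
  O=O: 7 × 491 = 3437
  Σ(broken) = 9017 kJ
Bonds formed (products):
  C=O: 8 × 790 = 6320
  O-H: 12 × 454 = 5448
  Σ(formed) = 11768 kJ
ΔH = Σ(broken) − Σ(formed) = 9017 − 11768 = −2751 kJ
For 5× the reaction as written: 5 × (−2751) = −13755 kJ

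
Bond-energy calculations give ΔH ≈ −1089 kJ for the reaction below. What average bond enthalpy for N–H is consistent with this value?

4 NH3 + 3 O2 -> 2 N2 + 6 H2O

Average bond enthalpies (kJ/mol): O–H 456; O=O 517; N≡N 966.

Let D be the N–H bond energy.
Σ(broken) = 12×D + 3×517 = 1551 + 12D
Σ(formed) = 2×966 + 12×456 = 7404
ΔH = Σ(broken) − Σ(formed) = (1551 + 12D) − (7404) = −5853 + 12D
Setting this equal to −1089 kJ gives 12D = 4764, so D = 397 kJ/mol.

D(N–H) ≈ 397 kJ/mol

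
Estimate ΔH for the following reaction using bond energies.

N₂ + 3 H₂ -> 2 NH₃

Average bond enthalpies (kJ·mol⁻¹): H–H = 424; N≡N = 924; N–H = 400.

Bonds broken (reactants):
  H–H: 3 × 424 = 1272
  N≡N: 1 × 924 = 924
  Σ(broken) = 2196 kJ
Bonds formed (products):
  N–H: 6 × 400 = 2400
  Σ(formed) = 2400 kJ
ΔH = Σ(broken) − Σ(formed) = 2196 − 2400 = −204 kJ

ΔH ≈ −204 kJ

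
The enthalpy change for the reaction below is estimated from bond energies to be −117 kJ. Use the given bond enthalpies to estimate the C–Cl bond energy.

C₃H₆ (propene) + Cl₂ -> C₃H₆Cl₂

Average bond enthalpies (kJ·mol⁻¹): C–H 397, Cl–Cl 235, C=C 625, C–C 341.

Let D be the C–Cl bond energy.
Σ(broken) = 1×341 + 6×397 + 1×625 + 1×235 = 3583
Σ(formed) = 2×341 + 2×D + 6×397 = 3064 + 2D
ΔH = Σ(broken) − Σ(formed) = (3583) − (3064 + 2D) = +519 − 2D
Setting this equal to −117 kJ gives 2D = 636, so D = 318 kJ/mol.

D(C–Cl) ≈ 318 kJ/mol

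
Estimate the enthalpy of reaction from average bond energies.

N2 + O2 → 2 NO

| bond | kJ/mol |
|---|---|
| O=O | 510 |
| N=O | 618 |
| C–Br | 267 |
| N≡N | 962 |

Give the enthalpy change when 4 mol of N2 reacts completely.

ΔH = +944 kJ

Bonds broken (reactants):
  N≡N: 1 × 962 = 962
  O=O: 1 × 510 = 510
  Σ(broken) = 1472 kJ
Bonds formed (products):
  N=O: 2 × 618 = 1236
  Σ(formed) = 1236 kJ
ΔH = Σ(broken) − Σ(formed) = 1472 − 1236 = +236 kJ
For 4× the reaction as written: 4 × (+236) = +944 kJ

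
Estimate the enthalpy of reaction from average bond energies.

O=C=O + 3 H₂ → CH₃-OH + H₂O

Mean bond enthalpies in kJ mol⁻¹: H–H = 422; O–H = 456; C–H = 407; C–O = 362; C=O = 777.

Bonds broken (reactants):
  C=O: 2 × 777 = 1554
  H–H: 3 × 422 = 1266
  Σ(broken) = 2820 kJ
Bonds formed (products):
  C–H: 3 × 407 = 1221
  C–O: 1 × 362 = 362
  O–H: 3 × 456 = 1368
  Σ(formed) = 2951 kJ
ΔH = Σ(broken) − Σ(formed) = 2820 − 2951 = −131 kJ

ΔH ≈ −131 kJ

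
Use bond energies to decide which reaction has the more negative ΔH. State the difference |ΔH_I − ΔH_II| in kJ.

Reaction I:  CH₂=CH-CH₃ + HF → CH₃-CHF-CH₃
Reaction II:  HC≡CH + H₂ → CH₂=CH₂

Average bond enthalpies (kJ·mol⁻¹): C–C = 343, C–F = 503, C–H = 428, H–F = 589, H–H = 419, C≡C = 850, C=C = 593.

Reaction II, by 88 kJ

Reaction I:
  Bonds broken (reactants):
    C–C: 1 × 343 = 343
    C–H: 6 × 428 = 2568
    C=C: 1 × 593 = 593
    H–F: 1 × 589 = 589
    Σ(broken) = 4093 kJ
  Bonds formed (products):
    C–C: 2 × 343 = 686
    C–F: 1 × 503 = 503
    C–H: 7 × 428 = 2996
    Σ(formed) = 4185 kJ
  ΔH_I = 4093 − 4185 = −92 kJ
Reaction II:
  Bonds broken (reactants):
    C≡C: 1 × 850 = 850
    C–H: 2 × 428 = 856
    H–H: 1 × 419 = 419
    Σ(broken) = 2125 kJ
  Bonds formed (products):
    C–H: 4 × 428 = 1712
    C=C: 1 × 593 = 593
    Σ(formed) = 2305 kJ
  ΔH_II = 2125 − 2305 = −180 kJ
ΔH_I − ΔH_II = +88 kJ, so reaction II has the more negative ΔH; |ΔH_I − ΔH_II| = 88 kJ.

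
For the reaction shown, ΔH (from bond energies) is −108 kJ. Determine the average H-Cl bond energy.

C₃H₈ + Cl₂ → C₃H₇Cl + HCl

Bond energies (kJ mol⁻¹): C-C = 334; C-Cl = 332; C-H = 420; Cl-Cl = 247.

Let D be the H-Cl bond energy.
Σ(broken) = 2×334 + 8×420 + 1×247 = 4275
Σ(formed) = 2×334 + 1×332 + 7×420 + 1×D = 3940 + D
ΔH = Σ(broken) − Σ(formed) = (4275) − (3940 + D) = +335 − D
Setting this equal to −108 kJ gives D = 443 kJ/mol.

D(H-Cl) ≈ 443 kJ/mol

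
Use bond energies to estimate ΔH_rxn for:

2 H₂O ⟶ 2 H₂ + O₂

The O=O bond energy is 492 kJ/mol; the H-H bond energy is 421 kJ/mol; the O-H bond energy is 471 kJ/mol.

ΔH ≈ +550 kJ

Bonds broken (reactants):
  O-H: 4 × 471 = 1884
  Σ(broken) = 1884 kJ
Bonds formed (products):
  H-H: 2 × 421 = 842
  O=O: 1 × 492 = 492
  Σ(formed) = 1334 kJ
ΔH = Σ(broken) − Σ(formed) = 1884 − 1334 = +550 kJ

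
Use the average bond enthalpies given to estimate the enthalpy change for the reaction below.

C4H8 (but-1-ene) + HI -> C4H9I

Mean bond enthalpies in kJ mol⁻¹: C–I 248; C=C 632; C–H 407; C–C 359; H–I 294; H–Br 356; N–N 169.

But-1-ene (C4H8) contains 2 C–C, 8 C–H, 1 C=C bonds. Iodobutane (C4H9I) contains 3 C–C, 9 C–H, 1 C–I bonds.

Bonds broken (reactants):
  C–C: 2 × 359 = 718
  C–H: 8 × 407 = 3256
  C=C: 1 × 632 = 632
  H–I: 1 × 294 = 294
  Σ(broken) = 4900 kJ
Bonds formed (products):
  C–C: 3 × 359 = 1077
  C–H: 9 × 407 = 3663
  C–I: 1 × 248 = 248
  Σ(formed) = 4988 kJ
ΔH = Σ(broken) − Σ(formed) = 4900 − 4988 = −88 kJ

ΔH ≈ −88 kJ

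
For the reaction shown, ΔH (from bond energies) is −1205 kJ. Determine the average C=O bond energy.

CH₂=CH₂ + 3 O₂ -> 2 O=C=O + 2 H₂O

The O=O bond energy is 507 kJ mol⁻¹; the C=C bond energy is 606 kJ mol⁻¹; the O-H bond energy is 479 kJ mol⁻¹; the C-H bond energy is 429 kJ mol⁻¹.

D(C=O) ≈ 783 kJ/mol

Let D be the C=O bond energy.
Σ(broken) = 4×429 + 1×606 + 3×507 = 3843
Σ(formed) = 4×D + 4×479 = 1916 + 4D
ΔH = Σ(broken) − Σ(formed) = (3843) − (1916 + 4D) = +1927 − 4D
Setting this equal to −1205 kJ gives 4D = 3132, so D = 783 kJ/mol.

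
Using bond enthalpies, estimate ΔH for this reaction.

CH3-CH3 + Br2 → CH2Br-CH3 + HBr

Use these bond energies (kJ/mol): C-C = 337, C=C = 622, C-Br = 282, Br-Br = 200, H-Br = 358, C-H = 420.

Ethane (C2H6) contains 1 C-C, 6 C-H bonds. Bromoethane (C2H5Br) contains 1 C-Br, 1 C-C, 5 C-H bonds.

ΔH ≈ −20 kJ

Bonds broken (reactants):
  Br-Br: 1 × 200 = 200
  C-C: 1 × 337 = 337
  C-H: 6 × 420 = 2520
  Σ(broken) = 3057 kJ
Bonds formed (products):
  C-Br: 1 × 282 = 282
  C-C: 1 × 337 = 337
  C-H: 5 × 420 = 2100
  H-Br: 1 × 358 = 358
  Σ(formed) = 3077 kJ
ΔH = Σ(broken) − Σ(formed) = 3057 − 3077 = −20 kJ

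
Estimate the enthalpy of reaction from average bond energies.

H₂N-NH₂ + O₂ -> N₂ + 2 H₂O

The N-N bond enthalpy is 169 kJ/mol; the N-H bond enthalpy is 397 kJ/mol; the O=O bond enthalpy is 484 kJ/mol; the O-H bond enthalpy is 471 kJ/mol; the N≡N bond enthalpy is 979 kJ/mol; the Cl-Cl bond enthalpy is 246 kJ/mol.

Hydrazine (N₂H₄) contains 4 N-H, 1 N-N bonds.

ΔH ≈ −622 kJ

Bonds broken (reactants):
  N-H: 4 × 397 = 1588
  N-N: 1 × 169 = 169
  O=O: 1 × 484 = 484
  Σ(broken) = 2241 kJ
Bonds formed (products):
  N≡N: 1 × 979 = 979
  O-H: 4 × 471 = 1884
  Σ(formed) = 2863 kJ
ΔH = Σ(broken) − Σ(formed) = 2241 − 2863 = −622 kJ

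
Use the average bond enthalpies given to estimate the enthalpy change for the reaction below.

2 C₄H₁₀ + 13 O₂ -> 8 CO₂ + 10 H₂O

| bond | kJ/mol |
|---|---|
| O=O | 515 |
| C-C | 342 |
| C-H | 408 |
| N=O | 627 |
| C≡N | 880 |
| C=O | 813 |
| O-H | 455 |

Bonds broken (reactants):
  C-C: 6 × 342 = 2052
  C-H: 20 × 408 = 8160
  O=O: 13 × 515 = 6695
  Σ(broken) = 16907 kJ
Bonds formed (products):
  C=O: 16 × 813 = 13008
  O-H: 20 × 455 = 9100
  Σ(formed) = 22108 kJ
ΔH = Σ(broken) − Σ(formed) = 16907 − 22108 = −5201 kJ

ΔH ≈ −5201 kJ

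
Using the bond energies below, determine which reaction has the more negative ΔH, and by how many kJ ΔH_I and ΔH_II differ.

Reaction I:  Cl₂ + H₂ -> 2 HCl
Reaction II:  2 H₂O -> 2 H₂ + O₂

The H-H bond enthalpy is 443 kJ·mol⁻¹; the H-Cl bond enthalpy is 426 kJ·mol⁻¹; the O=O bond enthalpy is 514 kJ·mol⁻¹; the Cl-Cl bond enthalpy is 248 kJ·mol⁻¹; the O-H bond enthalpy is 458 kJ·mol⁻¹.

Reaction I, by 593 kJ

Reaction I:
  Bonds broken (reactants):
    Cl-Cl: 1 × 248 = 248
    H-H: 1 × 443 = 443
    Σ(broken) = 691 kJ
  Bonds formed (products):
    H-Cl: 2 × 426 = 852
    Σ(formed) = 852 kJ
  ΔH_I = 691 − 852 = −161 kJ
Reaction II:
  Bonds broken (reactants):
    O-H: 4 × 458 = 1832
    Σ(broken) = 1832 kJ
  Bonds formed (products):
    H-H: 2 × 443 = 886
    O=O: 1 × 514 = 514
    Σ(formed) = 1400 kJ
  ΔH_II = 1832 − 1400 = +432 kJ
ΔH_I − ΔH_II = −593 kJ, so reaction I has the more negative ΔH; |ΔH_I − ΔH_II| = 593 kJ.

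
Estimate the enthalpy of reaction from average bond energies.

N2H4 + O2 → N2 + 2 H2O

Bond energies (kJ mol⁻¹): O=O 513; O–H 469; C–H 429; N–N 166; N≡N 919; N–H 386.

Bonds broken (reactants):
  N–H: 4 × 386 = 1544
  N–N: 1 × 166 = 166
  O=O: 1 × 513 = 513
  Σ(broken) = 2223 kJ
Bonds formed (products):
  N≡N: 1 × 919 = 919
  O–H: 4 × 469 = 1876
  Σ(formed) = 2795 kJ
ΔH = Σ(broken) − Σ(formed) = 2223 − 2795 = −572 kJ

ΔH ≈ −572 kJ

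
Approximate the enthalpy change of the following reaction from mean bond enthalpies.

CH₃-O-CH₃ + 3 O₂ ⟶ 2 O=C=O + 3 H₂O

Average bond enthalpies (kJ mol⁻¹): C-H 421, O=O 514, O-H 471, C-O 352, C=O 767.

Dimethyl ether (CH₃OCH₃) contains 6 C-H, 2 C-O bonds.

Bonds broken (reactants):
  C-H: 6 × 421 = 2526
  C-O: 2 × 352 = 704
  O=O: 3 × 514 = 1542
  Σ(broken) = 4772 kJ
Bonds formed (products):
  C=O: 4 × 767 = 3068
  O-H: 6 × 471 = 2826
  Σ(formed) = 5894 kJ
ΔH = Σ(broken) − Σ(formed) = 4772 − 5894 = −1122 kJ

ΔH ≈ −1122 kJ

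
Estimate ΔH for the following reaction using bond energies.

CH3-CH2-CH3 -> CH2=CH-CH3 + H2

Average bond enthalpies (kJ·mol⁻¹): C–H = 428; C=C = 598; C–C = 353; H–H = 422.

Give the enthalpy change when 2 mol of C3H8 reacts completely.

Bonds broken (reactants):
  C–C: 2 × 353 = 706
  C–H: 8 × 428 = 3424
  Σ(broken) = 4130 kJ
Bonds formed (products):
  C–C: 1 × 353 = 353
  C–H: 6 × 428 = 2568
  C=C: 1 × 598 = 598
  H–H: 1 × 422 = 422
  Σ(formed) = 3941 kJ
ΔH = Σ(broken) − Σ(formed) = 4130 − 3941 = +189 kJ
For 2× the reaction as written: 2 × (+189) = +378 kJ

ΔH = +378 kJ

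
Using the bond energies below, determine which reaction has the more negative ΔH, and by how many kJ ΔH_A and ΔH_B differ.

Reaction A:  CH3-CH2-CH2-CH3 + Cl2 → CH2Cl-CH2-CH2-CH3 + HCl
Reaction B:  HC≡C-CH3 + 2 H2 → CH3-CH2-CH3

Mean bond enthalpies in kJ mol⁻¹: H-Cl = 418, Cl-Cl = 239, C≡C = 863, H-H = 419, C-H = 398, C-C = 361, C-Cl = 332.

Reaction A:
  Bonds broken (reactants):
    C-C: 3 × 361 = 1083
    C-H: 10 × 398 = 3980
    Cl-Cl: 1 × 239 = 239
    Σ(broken) = 5302 kJ
  Bonds formed (products):
    C-C: 3 × 361 = 1083
    C-Cl: 1 × 332 = 332
    C-H: 9 × 398 = 3582
    H-Cl: 1 × 418 = 418
    Σ(formed) = 5415 kJ
  ΔH_A = 5302 − 5415 = −113 kJ
Reaction B:
  Bonds broken (reactants):
    C≡C: 1 × 863 = 863
    C-C: 1 × 361 = 361
    C-H: 4 × 398 = 1592
    H-H: 2 × 419 = 838
    Σ(broken) = 3654 kJ
  Bonds formed (products):
    C-C: 2 × 361 = 722
    C-H: 8 × 398 = 3184
    Σ(formed) = 3906 kJ
  ΔH_B = 3654 − 3906 = −252 kJ
ΔH_A − ΔH_B = +139 kJ, so reaction B has the more negative ΔH; |ΔH_A − ΔH_B| = 139 kJ.

Reaction B, by 139 kJ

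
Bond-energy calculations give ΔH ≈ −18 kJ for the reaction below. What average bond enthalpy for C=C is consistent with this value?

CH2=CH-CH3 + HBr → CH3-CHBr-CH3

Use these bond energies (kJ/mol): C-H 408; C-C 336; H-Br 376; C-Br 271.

D(C=C) ≈ 621 kJ/mol

Let D be the C=C bond energy.
Σ(broken) = 1×336 + 6×408 + 1×D + 1×376 = 3160 + D
Σ(formed) = 1×271 + 2×336 + 7×408 = 3799
ΔH = Σ(broken) − Σ(formed) = (3160 + D) − (3799) = −639 + D
Setting this equal to −18 kJ gives D = 621 kJ/mol.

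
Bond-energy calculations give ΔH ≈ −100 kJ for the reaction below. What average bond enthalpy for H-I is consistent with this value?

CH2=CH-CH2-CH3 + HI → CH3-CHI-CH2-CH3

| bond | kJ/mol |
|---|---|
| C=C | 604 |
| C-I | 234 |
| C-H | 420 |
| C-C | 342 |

D(H-I) ≈ 292 kJ/mol

Let D be the H-I bond energy.
Σ(broken) = 2×342 + 8×420 + 1×604 + 1×D = 4648 + D
Σ(formed) = 3×342 + 9×420 + 1×234 = 5040
ΔH = Σ(broken) − Σ(formed) = (4648 + D) − (5040) = −392 + D
Setting this equal to −100 kJ gives D = 292 kJ/mol.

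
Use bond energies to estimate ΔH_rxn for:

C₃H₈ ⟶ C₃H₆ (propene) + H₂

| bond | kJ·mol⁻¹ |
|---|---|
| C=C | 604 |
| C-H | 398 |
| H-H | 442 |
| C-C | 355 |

ΔH ≈ +105 kJ

Bonds broken (reactants):
  C-C: 2 × 355 = 710
  C-H: 8 × 398 = 3184
  Σ(broken) = 3894 kJ
Bonds formed (products):
  C-C: 1 × 355 = 355
  C-H: 6 × 398 = 2388
  C=C: 1 × 604 = 604
  H-H: 1 × 442 = 442
  Σ(formed) = 3789 kJ
ΔH = Σ(broken) − Σ(formed) = 3894 − 3789 = +105 kJ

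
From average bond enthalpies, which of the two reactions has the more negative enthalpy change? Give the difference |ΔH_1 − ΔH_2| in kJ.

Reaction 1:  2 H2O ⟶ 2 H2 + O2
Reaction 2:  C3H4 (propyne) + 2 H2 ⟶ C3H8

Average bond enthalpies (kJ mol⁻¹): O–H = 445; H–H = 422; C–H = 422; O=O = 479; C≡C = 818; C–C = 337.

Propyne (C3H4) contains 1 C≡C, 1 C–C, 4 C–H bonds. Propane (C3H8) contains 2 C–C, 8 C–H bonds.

Reaction 2, by 820 kJ

Reaction 1:
  Bonds broken (reactants):
    O–H: 4 × 445 = 1780
    Σ(broken) = 1780 kJ
  Bonds formed (products):
    H–H: 2 × 422 = 844
    O=O: 1 × 479 = 479
    Σ(formed) = 1323 kJ
  ΔH_1 = 1780 − 1323 = +457 kJ
Reaction 2:
  Bonds broken (reactants):
    C≡C: 1 × 818 = 818
    C–C: 1 × 337 = 337
    C–H: 4 × 422 = 1688
    H–H: 2 × 422 = 844
    Σ(broken) = 3687 kJ
  Bonds formed (products):
    C–C: 2 × 337 = 674
    C–H: 8 × 422 = 3376
    Σ(formed) = 4050 kJ
  ΔH_2 = 3687 − 4050 = −363 kJ
ΔH_1 − ΔH_2 = +820 kJ, so reaction 2 has the more negative ΔH; |ΔH_1 − ΔH_2| = 820 kJ.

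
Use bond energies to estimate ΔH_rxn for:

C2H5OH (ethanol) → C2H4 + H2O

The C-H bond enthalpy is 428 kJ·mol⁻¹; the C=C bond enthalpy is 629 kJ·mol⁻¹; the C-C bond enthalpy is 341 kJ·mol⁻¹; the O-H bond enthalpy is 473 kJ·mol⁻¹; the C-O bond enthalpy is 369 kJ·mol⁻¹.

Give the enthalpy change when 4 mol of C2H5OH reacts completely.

Bonds broken (reactants):
  C-C: 1 × 341 = 341
  C-H: 5 × 428 = 2140
  C-O: 1 × 369 = 369
  O-H: 1 × 473 = 473
  Σ(broken) = 3323 kJ
Bonds formed (products):
  C-H: 4 × 428 = 1712
  C=C: 1 × 629 = 629
  O-H: 2 × 473 = 946
  Σ(formed) = 3287 kJ
ΔH = Σ(broken) − Σ(formed) = 3323 − 3287 = +36 kJ
For 4× the reaction as written: 4 × (+36) = +144 kJ

ΔH = +144 kJ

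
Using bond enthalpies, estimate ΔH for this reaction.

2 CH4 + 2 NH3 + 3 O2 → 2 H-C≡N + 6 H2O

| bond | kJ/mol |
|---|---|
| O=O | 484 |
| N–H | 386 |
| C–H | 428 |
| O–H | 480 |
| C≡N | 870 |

Bonds broken (reactants):
  C–H: 8 × 428 = 3424
  N–H: 6 × 386 = 2316
  O=O: 3 × 484 = 1452
  Σ(broken) = 7192 kJ
Bonds formed (products):
  C≡N: 2 × 870 = 1740
  C–H: 2 × 428 = 856
  O–H: 12 × 480 = 5760
  Σ(formed) = 8356 kJ
ΔH = Σ(broken) − Σ(formed) = 7192 − 8356 = −1164 kJ

ΔH ≈ −1164 kJ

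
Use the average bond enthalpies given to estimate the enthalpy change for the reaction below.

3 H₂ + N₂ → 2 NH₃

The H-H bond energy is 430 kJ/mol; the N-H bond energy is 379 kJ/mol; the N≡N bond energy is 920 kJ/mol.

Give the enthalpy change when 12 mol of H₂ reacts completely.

ΔH = −256 kJ

Bonds broken (reactants):
  H-H: 3 × 430 = 1290
  N≡N: 1 × 920 = 920
  Σ(broken) = 2210 kJ
Bonds formed (products):
  N-H: 6 × 379 = 2274
  Σ(formed) = 2274 kJ
ΔH = Σ(broken) − Σ(formed) = 2210 − 2274 = −64 kJ
For 4× the reaction as written: 4 × (−64) = −256 kJ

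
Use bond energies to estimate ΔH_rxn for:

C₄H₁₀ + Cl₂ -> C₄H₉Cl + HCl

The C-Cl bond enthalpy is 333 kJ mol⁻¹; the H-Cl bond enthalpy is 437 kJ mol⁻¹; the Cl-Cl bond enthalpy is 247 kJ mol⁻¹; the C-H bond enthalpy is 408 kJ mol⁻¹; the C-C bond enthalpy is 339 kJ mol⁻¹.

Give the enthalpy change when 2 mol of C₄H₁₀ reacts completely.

Bonds broken (reactants):
  C-C: 3 × 339 = 1017
  C-H: 10 × 408 = 4080
  Cl-Cl: 1 × 247 = 247
  Σ(broken) = 5344 kJ
Bonds formed (products):
  C-C: 3 × 339 = 1017
  C-Cl: 1 × 333 = 333
  C-H: 9 × 408 = 3672
  H-Cl: 1 × 437 = 437
  Σ(formed) = 5459 kJ
ΔH = Σ(broken) − Σ(formed) = 5344 − 5459 = −115 kJ
For 2× the reaction as written: 2 × (−115) = −230 kJ

ΔH = −230 kJ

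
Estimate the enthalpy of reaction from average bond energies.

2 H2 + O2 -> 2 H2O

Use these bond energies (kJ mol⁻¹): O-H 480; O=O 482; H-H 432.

ΔH ≈ −574 kJ

Bonds broken (reactants):
  H-H: 2 × 432 = 864
  O=O: 1 × 482 = 482
  Σ(broken) = 1346 kJ
Bonds formed (products):
  O-H: 4 × 480 = 1920
  Σ(formed) = 1920 kJ
ΔH = Σ(broken) − Σ(formed) = 1346 − 1920 = −574 kJ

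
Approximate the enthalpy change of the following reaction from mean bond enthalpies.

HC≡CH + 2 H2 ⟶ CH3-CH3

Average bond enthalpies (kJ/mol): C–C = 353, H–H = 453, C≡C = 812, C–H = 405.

Bonds broken (reactants):
  C≡C: 1 × 812 = 812
  C–H: 2 × 405 = 810
  H–H: 2 × 453 = 906
  Σ(broken) = 2528 kJ
Bonds formed (products):
  C–C: 1 × 353 = 353
  C–H: 6 × 405 = 2430
  Σ(formed) = 2783 kJ
ΔH = Σ(broken) − Σ(formed) = 2528 − 2783 = −255 kJ

ΔH ≈ −255 kJ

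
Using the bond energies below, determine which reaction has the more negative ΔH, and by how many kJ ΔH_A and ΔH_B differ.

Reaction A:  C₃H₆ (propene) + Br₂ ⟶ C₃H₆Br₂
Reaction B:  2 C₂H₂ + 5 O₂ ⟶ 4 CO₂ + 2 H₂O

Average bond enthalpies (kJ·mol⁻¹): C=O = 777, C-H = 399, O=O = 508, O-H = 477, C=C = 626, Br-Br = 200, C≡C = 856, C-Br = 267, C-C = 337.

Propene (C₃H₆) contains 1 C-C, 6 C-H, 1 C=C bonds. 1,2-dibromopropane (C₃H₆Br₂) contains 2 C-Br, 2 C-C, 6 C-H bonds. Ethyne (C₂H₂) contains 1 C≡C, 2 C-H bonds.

Reaction B, by 2231 kJ

Reaction A:
  Bonds broken (reactants):
    Br-Br: 1 × 200 = 200
    C-C: 1 × 337 = 337
    C-H: 6 × 399 = 2394
    C=C: 1 × 626 = 626
    Σ(broken) = 3557 kJ
  Bonds formed (products):
    C-Br: 2 × 267 = 534
    C-C: 2 × 337 = 674
    C-H: 6 × 399 = 2394
    Σ(formed) = 3602 kJ
  ΔH_A = 3557 − 3602 = −45 kJ
Reaction B:
  Bonds broken (reactants):
    C≡C: 2 × 856 = 1712
    C-H: 4 × 399 = 1596
    O=O: 5 × 508 = 2540
    Σ(broken) = 5848 kJ
  Bonds formed (products):
    C=O: 8 × 777 = 6216
    O-H: 4 × 477 = 1908
    Σ(formed) = 8124 kJ
  ΔH_B = 5848 − 8124 = −2276 kJ
ΔH_A − ΔH_B = +2231 kJ, so reaction B has the more negative ΔH; |ΔH_A − ΔH_B| = 2231 kJ.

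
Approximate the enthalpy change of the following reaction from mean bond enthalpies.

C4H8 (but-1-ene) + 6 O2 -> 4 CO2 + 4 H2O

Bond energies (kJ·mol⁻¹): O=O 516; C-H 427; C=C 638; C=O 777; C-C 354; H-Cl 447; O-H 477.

ΔH ≈ −2174 kJ

Bonds broken (reactants):
  C-C: 2 × 354 = 708
  C-H: 8 × 427 = 3416
  C=C: 1 × 638 = 638
  O=O: 6 × 516 = 3096
  Σ(broken) = 7858 kJ
Bonds formed (products):
  C=O: 8 × 777 = 6216
  O-H: 8 × 477 = 3816
  Σ(formed) = 10032 kJ
ΔH = Σ(broken) − Σ(formed) = 7858 − 10032 = −2174 kJ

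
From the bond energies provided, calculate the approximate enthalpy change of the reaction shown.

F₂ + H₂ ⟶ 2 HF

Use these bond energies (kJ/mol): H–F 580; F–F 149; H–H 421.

ΔH ≈ −590 kJ

Bonds broken (reactants):
  F–F: 1 × 149 = 149
  H–H: 1 × 421 = 421
  Σ(broken) = 570 kJ
Bonds formed (products):
  H–F: 2 × 580 = 1160
  Σ(formed) = 1160 kJ
ΔH = Σ(broken) − Σ(formed) = 570 − 1160 = −590 kJ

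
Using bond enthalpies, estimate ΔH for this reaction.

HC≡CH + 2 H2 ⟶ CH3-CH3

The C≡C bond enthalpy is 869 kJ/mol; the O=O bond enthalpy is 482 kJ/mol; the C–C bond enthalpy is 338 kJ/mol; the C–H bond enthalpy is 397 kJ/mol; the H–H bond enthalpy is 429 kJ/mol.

Bonds broken (reactants):
  C≡C: 1 × 869 = 869
  C–H: 2 × 397 = 794
  H–H: 2 × 429 = 858
  Σ(broken) = 2521 kJ
Bonds formed (products):
  C–C: 1 × 338 = 338
  C–H: 6 × 397 = 2382
  Σ(formed) = 2720 kJ
ΔH = Σ(broken) − Σ(formed) = 2521 − 2720 = −199 kJ

ΔH ≈ −199 kJ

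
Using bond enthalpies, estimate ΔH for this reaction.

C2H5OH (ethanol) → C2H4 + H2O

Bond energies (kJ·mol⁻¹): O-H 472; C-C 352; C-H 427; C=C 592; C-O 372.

ΔH ≈ +87 kJ

Bonds broken (reactants):
  C-C: 1 × 352 = 352
  C-H: 5 × 427 = 2135
  C-O: 1 × 372 = 372
  O-H: 1 × 472 = 472
  Σ(broken) = 3331 kJ
Bonds formed (products):
  C-H: 4 × 427 = 1708
  C=C: 1 × 592 = 592
  O-H: 2 × 472 = 944
  Σ(formed) = 3244 kJ
ΔH = Σ(broken) − Σ(formed) = 3331 − 3244 = +87 kJ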